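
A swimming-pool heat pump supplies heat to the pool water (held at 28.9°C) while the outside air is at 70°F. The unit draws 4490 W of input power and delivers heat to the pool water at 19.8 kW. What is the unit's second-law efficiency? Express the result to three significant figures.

0.114

Converting, Q̇_H = 19.80 kW = 19800 W, so COP_actual = Q̇_H/Ẇ = 19800/4490 = 4.410.
In absolute terms T_C = 294.26 K and T_H = 302.05 K, so ΔT = 7.789 K.
COP_Carnot = T_H/ΔT = 302.05/7.789 = 38.78.
η_II = COP_actual/COP_Carnot = 4.410/38.78 = 0.1137.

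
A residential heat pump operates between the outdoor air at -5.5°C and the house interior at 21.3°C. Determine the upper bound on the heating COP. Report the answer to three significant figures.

11.0

In absolute terms T_C = 267.65 K and T_H = 294.45 K, so ΔT = 26.80 K.
For a reversible cycle, COP_Carnot = T_H/ΔT = 294.45/26.80 = 10.99.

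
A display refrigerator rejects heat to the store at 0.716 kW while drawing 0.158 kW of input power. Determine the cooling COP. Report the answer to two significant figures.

The first law gives Q̇_H = Q̇_C + Ẇ, so the three rates are Q̇_C = 0.5580, Q̇_H = 0.7160, Ẇ = 0.1580 kW.
COP_R = Q̇_C/Ẇ = 0.5580/0.1580 = 3.532.

3.5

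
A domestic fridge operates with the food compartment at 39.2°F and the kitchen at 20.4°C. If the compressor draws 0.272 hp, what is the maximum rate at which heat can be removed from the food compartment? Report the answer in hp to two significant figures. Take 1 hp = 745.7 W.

In absolute terms T_C = 277.15 K and T_H = 293.55 K, so ΔT = 16.40 K.
COP_Carnot = T_C/ΔT = 277.15/16.40 = 16.90.
Q̇_max = COP_Carnot × Ẇ = 16.90 × 0.2720 hp = 4.597 hp.

4.6 hp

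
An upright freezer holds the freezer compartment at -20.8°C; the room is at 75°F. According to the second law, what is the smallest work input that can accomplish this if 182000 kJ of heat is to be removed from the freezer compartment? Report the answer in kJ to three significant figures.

32200 kJ

In absolute terms T_C = 252.35 K and T_H = 297.04 K, so ΔT = 44.69 K.
The reversible limit is COP_R = T_C/ΔT = 5.647, so W_min = Q_C/COP = Q_C·ΔT/T_C.
W_min = 182000 × 44.69/252.35 = 32230 kJ.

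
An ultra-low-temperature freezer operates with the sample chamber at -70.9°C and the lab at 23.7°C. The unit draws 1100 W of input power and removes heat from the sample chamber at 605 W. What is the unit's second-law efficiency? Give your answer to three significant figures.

COP_actual = Q̇_C/Ẇ = 605.0/1100 = 0.5500.
In absolute terms T_C = 202.25 K and T_H = 296.85 K, so ΔT = 94.60 K.
COP_Carnot = T_C/ΔT = 202.25/94.60 = 2.138.
η_II = COP_actual/COP_Carnot = 0.5500/2.138 = 0.2573.

0.257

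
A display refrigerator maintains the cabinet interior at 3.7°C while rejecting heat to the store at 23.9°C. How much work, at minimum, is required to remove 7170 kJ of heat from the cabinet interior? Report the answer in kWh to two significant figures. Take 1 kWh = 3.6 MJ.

0.15 kWh

In absolute terms T_C = 276.85 K and T_H = 297.05 K, so ΔT = 20.20 K.
The reversible limit is COP_R = T_C/ΔT = 13.71, so W_min = Q_C/COP = Q_C·ΔT/T_C.
W_min = 7170 × 20.20/276.85 = 523.1 kJ = 0.1453 kWh.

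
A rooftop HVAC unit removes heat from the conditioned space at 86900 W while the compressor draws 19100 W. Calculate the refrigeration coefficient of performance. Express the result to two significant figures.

4.5

The first law gives Q̇_H = Q̇_C + Ẇ, so the three rates are Q̇_C = 86900, Q̇_H = 106000, Ẇ = 19100 W.
COP_R = Q̇_C/Ẇ = 86900/19100 = 4.550.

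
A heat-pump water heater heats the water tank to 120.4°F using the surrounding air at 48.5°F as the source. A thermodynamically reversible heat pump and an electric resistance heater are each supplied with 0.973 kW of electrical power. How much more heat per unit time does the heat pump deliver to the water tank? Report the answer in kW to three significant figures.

In absolute terms T_C = 282.32 K and T_H = 322.26 K, so ΔT = 39.94 K.
COP_Carnot = T_H/ΔT = 322.26/39.94 = 8.068.
The heat pump delivers Q̇_H = COP × Ẇ = 7.850 kW; the resistance heater delivers Ẇ = 0.9730 kW.
Extra = (COP − 1)·Ẇ = 6.877 kW.

6.88 kW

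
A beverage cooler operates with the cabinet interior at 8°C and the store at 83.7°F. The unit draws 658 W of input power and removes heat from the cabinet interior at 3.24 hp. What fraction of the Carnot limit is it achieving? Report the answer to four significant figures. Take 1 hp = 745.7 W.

Converting, Q̇_C = 3.240 hp = 2416 W, so COP_actual = Q̇_C/Ẇ = 2416/658.0 = 3.672.
In absolute terms T_C = 281.15 K and T_H = 301.87 K, so ΔT = 20.72 K.
COP_Carnot = T_C/ΔT = 281.15/20.72 = 13.57.
η_II = COP_actual/COP_Carnot = 3.672/13.57 = 0.2706.

0.2706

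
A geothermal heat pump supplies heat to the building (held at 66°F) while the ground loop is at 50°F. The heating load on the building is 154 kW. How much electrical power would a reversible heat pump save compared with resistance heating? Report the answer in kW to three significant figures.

In absolute terms T_C = 283.15 K and T_H = 292.04 K, so ΔT = 8.889 K.
COP_Carnot = T_H/ΔT = 292.04/8.889 = 32.85.
Resistance heating needs Ẇ_res = Q̇_H = 154.0 kW; the reversible heat pump needs only Ẇ_hp = Q̇_H/COP = 4.687 kW.
Saving = 154.0 − 4.687 = 149.3 kW.

149 kW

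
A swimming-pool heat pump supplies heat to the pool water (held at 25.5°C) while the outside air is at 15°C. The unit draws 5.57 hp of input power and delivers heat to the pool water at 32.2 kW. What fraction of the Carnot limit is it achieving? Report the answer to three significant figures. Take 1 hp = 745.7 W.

Converting, Q̇_H = 32.20 kW = 43.18 hp, so COP_actual = Q̇_H/Ẇ = 43.18/5.570 = 7.752.
In absolute terms T_C = 288.15 K and T_H = 298.65 K, so ΔT = 10.50 K.
COP_Carnot = T_H/ΔT = 298.65/10.50 = 28.44.
η_II = COP_actual/COP_Carnot = 7.752/28.44 = 0.2726.

0.273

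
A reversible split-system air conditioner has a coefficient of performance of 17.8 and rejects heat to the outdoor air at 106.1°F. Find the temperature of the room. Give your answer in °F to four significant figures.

76.01 °F

For a Carnot refrigerator COP_R = T_C/(T_H − T_C), so T_C = COP·T_H/(1 + COP).
With T_H = 314.32 K, T_C = 17.8 × 314.32/18.80 = 297.60 K.
Converting, 297.60 K = 76.01°F.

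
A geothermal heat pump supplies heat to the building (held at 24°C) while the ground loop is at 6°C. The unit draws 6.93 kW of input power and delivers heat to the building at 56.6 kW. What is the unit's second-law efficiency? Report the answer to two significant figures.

COP_actual = Q̇_H/Ẇ = 56.60/6.930 = 8.167.
In absolute terms T_C = 279.15 K and T_H = 297.15 K, so ΔT = 18.00 K.
COP_Carnot = T_H/ΔT = 297.15/18.00 = 16.51.
η_II = COP_actual/COP_Carnot = 8.167/16.51 = 0.4947.

0.49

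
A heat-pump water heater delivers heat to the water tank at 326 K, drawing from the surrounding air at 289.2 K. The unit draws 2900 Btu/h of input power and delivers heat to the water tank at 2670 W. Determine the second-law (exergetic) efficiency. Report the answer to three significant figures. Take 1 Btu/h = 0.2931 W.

Converting, Q̇_H = 2670 W = 9110 Btu/h, so COP_actual = Q̇_H/Ẇ = 9110/2900 = 3.141.
The reservoir spacing is ΔT = 326 − 289.2 = 36.80 K.
COP_Carnot = T_H/ΔT = 326.00/36.80 = 8.859.
η_II = COP_actual/COP_Carnot = 3.141/8.859 = 0.3546.

0.355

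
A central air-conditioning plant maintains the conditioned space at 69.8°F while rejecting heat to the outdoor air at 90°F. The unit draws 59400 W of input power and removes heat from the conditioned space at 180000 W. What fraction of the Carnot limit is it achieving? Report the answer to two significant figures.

COP_actual = Q̇_C/Ẇ = 180000/59400 = 3.030.
In absolute terms T_C = 294.15 K and T_H = 305.37 K, so ΔT = 11.22 K.
COP_Carnot = T_C/ΔT = 294.15/11.22 = 26.21.
η_II = COP_actual/COP_Carnot = 3.030/26.21 = 0.1156.

0.12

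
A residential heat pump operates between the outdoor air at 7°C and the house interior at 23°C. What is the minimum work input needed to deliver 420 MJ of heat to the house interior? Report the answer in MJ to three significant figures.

22.7 MJ

In absolute terms T_C = 280.15 K and T_H = 296.15 K, so ΔT = 16.00 K.
The reversible limit is COP_HP = T_H/ΔT = 18.51, so W_min = Q_H/COP = Q_H·ΔT/T_H.
W_min = 420.0 × 16.00/296.15 = 22.69 MJ.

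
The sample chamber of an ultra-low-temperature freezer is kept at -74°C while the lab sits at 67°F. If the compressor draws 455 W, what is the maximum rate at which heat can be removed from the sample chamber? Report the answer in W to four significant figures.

In absolute terms T_C = 199.15 K and T_H = 292.59 K, so ΔT = 93.44 K.
COP_Carnot = T_C/ΔT = 199.15/93.44 = 2.131.
Q̇_max = COP_Carnot × Ẇ = 2.131 × 455.0 W = 969.7 W.

969.7 W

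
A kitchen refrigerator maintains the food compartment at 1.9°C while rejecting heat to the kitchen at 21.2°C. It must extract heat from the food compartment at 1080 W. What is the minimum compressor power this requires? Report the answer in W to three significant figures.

In absolute terms T_C = 275.05 K and T_H = 294.35 K, so ΔT = 19.30 K.
COP_Carnot = T_C/ΔT = 275.05/19.30 = 14.25.
Ẇ_min = Q̇/COP_Carnot = 1080/14.25 = 75.78 W.

75.8 W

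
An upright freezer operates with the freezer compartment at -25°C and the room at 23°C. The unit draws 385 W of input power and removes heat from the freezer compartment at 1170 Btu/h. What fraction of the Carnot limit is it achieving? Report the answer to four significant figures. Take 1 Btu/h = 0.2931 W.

0.1723

Converting, Q̇_C = 1170 Btu/h = 342.9 W, so COP_actual = Q̇_C/Ẇ = 342.9/385.0 = 0.8907.
In absolute terms T_C = 248.15 K and T_H = 296.15 K, so ΔT = 48.00 K.
COP_Carnot = T_C/ΔT = 248.15/48.00 = 5.170.
η_II = COP_actual/COP_Carnot = 0.8907/5.170 = 0.1723.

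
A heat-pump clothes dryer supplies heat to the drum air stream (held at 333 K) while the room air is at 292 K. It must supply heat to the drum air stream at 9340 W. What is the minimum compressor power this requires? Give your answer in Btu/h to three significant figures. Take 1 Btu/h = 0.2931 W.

The reservoir spacing is ΔT = 333 − 292 = 41.00 K.
COP_Carnot = T_H/ΔT = 333.00/41.00 = 8.122.
Ẇ_min = Q̇/COP_Carnot = 9340/8.122 = 1150 W = 3923 Btu/h.

3920 Btu/h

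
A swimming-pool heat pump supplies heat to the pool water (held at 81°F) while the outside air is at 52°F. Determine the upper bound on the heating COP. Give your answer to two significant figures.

In absolute terms T_C = 284.26 K and T_H = 300.37 K, so ΔT = 16.11 K.
For a reversible cycle, COP_Carnot = T_H/ΔT = 300.37/16.11 = 18.64.

19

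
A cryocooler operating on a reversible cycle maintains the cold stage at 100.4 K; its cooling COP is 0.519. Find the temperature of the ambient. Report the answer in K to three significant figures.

COP_R = T_C/(T_H − T_C) gives T_H − T_C = T_C/COP.
With T_C = 100.40 K, T_H = 100.40 × (1 + 1/0.519) = 293.85 K.

294 K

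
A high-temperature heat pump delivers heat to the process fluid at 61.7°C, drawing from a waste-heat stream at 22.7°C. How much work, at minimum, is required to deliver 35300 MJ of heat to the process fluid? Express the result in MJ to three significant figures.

4110 MJ

In absolute terms T_C = 295.85 K and T_H = 334.85 K, so ΔT = 39.00 K.
The reversible limit is COP_HP = T_H/ΔT = 8.586, so W_min = Q_H/COP = Q_H·ΔT/T_H.
W_min = 35300 × 39.00/334.85 = 4111 MJ.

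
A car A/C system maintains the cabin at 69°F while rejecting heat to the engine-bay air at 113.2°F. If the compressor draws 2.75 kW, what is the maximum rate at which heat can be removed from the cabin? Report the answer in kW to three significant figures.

32.9 kW

In absolute terms T_C = 293.71 K and T_H = 318.26 K, so ΔT = 24.56 K.
COP_Carnot = T_C/ΔT = 293.71/24.56 = 11.96.
Q̇_max = COP_Carnot × Ẇ = 11.96 × 2.750 kW = 32.89 kW.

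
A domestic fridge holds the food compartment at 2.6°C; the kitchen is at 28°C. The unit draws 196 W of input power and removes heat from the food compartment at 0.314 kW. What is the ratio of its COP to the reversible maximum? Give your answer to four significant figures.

Converting, Q̇_C = 0.3140 kW = 314.0 W, so COP_actual = Q̇_C/Ẇ = 314.0/196.0 = 1.602.
In absolute terms T_C = 275.75 K and T_H = 301.15 K, so ΔT = 25.40 K.
COP_Carnot = T_C/ΔT = 275.75/25.40 = 10.86.
η_II = COP_actual/COP_Carnot = 1.602/10.86 = 0.1476.

0.1476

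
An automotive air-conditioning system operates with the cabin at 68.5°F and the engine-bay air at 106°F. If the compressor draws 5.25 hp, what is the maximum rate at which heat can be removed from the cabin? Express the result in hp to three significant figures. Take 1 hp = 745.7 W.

In absolute terms T_C = 293.43 K and T_H = 314.26 K, so ΔT = 20.83 K.
COP_Carnot = T_C/ΔT = 293.43/20.83 = 14.08.
Q̇_max = COP_Carnot × Ẇ = 14.08 × 5.250 hp = 73.94 hp.

73.9 hp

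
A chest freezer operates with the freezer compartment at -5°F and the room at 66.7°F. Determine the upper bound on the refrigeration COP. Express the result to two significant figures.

6.3

In absolute terms T_C = 252.59 K and T_H = 292.43 K, so ΔT = 39.83 K.
For a reversible cycle, COP_Carnot = T_C/ΔT = 252.59/39.83 = 6.341.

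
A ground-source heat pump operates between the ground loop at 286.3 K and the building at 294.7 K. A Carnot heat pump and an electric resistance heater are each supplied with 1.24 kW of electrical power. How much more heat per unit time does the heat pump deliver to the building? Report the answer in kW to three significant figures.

The reservoir spacing is ΔT = 294.7 − 286.3 = 8.400 K.
COP_Carnot = T_H/ΔT = 294.70/8.400 = 35.08.
The heat pump delivers Q̇_H = COP × Ẇ = 43.50 kW; the resistance heater delivers Ẇ = 1.240 kW.
Extra = (COP − 1)·Ẇ = 42.26 kW.

42.3 kW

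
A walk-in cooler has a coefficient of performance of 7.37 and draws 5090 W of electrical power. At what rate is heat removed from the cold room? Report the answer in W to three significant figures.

37500 W

Q̇_C = COP × Ẇ = 7.37 × 5090 = 37510 W.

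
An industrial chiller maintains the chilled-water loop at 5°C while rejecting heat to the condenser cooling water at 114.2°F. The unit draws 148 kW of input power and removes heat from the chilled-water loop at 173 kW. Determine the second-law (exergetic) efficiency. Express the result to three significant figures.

COP_actual = Q̇_C/Ẇ = 173.0/148.0 = 1.169.
In absolute terms T_C = 278.15 K and T_H = 318.82 K, so ΔT = 40.67 K.
COP_Carnot = T_C/ΔT = 278.15/40.67 = 6.840.
η_II = COP_actual/COP_Carnot = 1.169/6.840 = 0.1709.

0.171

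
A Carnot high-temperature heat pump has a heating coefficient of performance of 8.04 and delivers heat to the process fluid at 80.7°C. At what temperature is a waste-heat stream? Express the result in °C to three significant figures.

COP_HP = T_H/(T_H − T_C) gives T_H − T_C = T_H/COP.
With T_H = 353.85 K, T_C = 353.85 × (1 − 1/8.04) = 309.84 K.
Converting, 309.84 K = 36.69°C.

36.7 °C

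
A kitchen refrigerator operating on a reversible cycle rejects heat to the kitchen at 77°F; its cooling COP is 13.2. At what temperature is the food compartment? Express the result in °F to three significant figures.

For a Carnot refrigerator COP_R = T_C/(T_H − T_C), so T_C = COP·T_H/(1 + COP).
With T_H = 298.15 K, T_C = 13.2 × 298.15/14.20 = 277.15 K.
Converting, 277.15 K = 39.21°F.

39.2 °F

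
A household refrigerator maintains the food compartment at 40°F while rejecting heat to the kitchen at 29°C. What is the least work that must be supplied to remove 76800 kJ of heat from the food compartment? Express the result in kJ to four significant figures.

In absolute terms T_C = 277.59 K and T_H = 302.15 K, so ΔT = 24.56 K.
The reversible limit is COP_R = T_C/ΔT = 11.30, so W_min = Q_C/COP = Q_C·ΔT/T_C.
W_min = 76800 × 24.56/277.59 = 6794 kJ.

6794 kJ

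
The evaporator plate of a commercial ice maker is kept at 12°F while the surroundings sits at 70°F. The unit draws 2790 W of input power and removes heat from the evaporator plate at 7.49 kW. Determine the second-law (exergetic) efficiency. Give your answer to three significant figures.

Converting, Q̇_C = 7.490 kW = 7490 W, so COP_actual = Q̇_C/Ẇ = 7490/2790 = 2.685.
In absolute terms T_C = 262.04 K and T_H = 294.26 K, so ΔT = 32.22 K.
COP_Carnot = T_C/ΔT = 262.04/32.22 = 8.132.
η_II = COP_actual/COP_Carnot = 2.685/8.132 = 0.3301.

0.330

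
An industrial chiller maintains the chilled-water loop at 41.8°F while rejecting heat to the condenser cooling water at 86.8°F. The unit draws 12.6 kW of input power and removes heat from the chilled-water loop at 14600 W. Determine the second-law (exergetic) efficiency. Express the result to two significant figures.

0.10

Converting, Q̇_C = 14600 W = 14.60 kW, so COP_actual = Q̇_C/Ẇ = 14.60/12.60 = 1.159.
In absolute terms T_C = 278.59 K and T_H = 303.59 K, so ΔT = 25.00 K.
COP_Carnot = T_C/ΔT = 278.59/25.00 = 11.14.
η_II = COP_actual/COP_Carnot = 1.159/11.14 = 0.1040.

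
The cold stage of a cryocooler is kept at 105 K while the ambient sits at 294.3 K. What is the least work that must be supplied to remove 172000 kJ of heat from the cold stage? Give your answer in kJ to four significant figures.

The reservoir spacing is ΔT = 294.3 − 105 = 189.3 K.
The reversible limit is COP_R = T_C/ΔT = 0.5547, so W_min = Q_C/COP = Q_C·ΔT/T_C.
W_min = 172000 × 189.3/105.00 = 310100 kJ.

310100 kJ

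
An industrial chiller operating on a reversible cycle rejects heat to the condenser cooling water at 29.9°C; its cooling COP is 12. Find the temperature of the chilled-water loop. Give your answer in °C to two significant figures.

6.6 °C

For a Carnot refrigerator COP_R = T_C/(T_H − T_C), so T_C = COP·T_H/(1 + COP).
With T_H = 303.05 K, T_C = 12 × 303.05/13.00 = 279.74 K.
Converting, 279.74 K = 6.59°C.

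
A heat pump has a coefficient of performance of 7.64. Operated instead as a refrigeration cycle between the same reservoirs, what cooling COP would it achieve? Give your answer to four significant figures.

Since Q_H = Q_C + W for any cycle, COP_R = Q_C/W = Q_H/W − 1.
COP_R = 7.64 − 1 = 6.64.

6.640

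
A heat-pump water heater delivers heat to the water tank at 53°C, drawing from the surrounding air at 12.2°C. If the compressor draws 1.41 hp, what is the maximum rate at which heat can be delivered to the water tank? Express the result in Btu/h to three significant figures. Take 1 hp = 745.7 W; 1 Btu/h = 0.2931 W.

28700 Btu/h

In absolute terms T_C = 285.35 K and T_H = 326.15 K, so ΔT = 40.80 K.
COP_Carnot = T_H/ΔT = 326.15/40.80 = 7.994.
Q̇_max = COP_Carnot × Ẇ = 7.994 × 1.410 hp = 11.27 hp = 28680 Btu/h.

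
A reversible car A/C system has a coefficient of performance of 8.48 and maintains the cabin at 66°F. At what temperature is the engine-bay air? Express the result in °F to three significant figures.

128 °F

COP_R = T_C/(T_H − T_C) gives T_H − T_C = T_C/COP.
With T_C = 292.04 K, T_H = 292.04 × (1 + 1/8.48) = 326.48 K.
Converting, 326.48 K = 127.99°F.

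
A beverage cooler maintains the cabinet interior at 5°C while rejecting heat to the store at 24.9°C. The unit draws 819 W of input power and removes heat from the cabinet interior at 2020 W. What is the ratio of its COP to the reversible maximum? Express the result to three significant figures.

COP_actual = Q̇_C/Ẇ = 2020/819.0 = 2.466.
In absolute terms T_C = 278.15 K and T_H = 298.05 K, so ΔT = 19.90 K.
COP_Carnot = T_C/ΔT = 278.15/19.90 = 13.98.
η_II = COP_actual/COP_Carnot = 2.466/13.98 = 0.1765.

0.176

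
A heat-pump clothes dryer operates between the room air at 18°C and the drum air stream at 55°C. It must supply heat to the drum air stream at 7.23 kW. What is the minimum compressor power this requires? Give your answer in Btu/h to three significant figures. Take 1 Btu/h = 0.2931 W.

2780 Btu/h

In absolute terms T_C = 291.15 K and T_H = 328.15 K, so ΔT = 37.00 K.
COP_Carnot = T_H/ΔT = 328.15/37.00 = 8.869.
Ẇ_min = Q̇/COP_Carnot = 7.230/8.869 = 0.8152 kW = 2781 Btu/h.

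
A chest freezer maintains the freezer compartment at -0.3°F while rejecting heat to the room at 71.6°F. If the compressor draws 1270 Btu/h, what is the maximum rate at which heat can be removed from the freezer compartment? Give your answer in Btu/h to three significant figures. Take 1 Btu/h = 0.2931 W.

8110 Btu/h

In absolute terms T_C = 255.21 K and T_H = 295.15 K, so ΔT = 39.94 K.
COP_Carnot = T_C/ΔT = 255.21/39.94 = 6.389.
Q̇_max = COP_Carnot × Ẇ = 6.389 × 1270 Btu/h = 8114 Btu/h.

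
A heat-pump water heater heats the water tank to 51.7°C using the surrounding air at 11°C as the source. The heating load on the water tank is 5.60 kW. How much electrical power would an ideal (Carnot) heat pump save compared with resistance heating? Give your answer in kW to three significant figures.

In absolute terms T_C = 284.15 K and T_H = 324.85 K, so ΔT = 40.70 K.
COP_Carnot = T_H/ΔT = 324.85/40.70 = 7.982.
Resistance heating needs Ẇ_res = Q̇_H = 5.600 kW; the reversible heat pump needs only Ẇ_hp = Q̇_H/COP = 0.7016 kW.
Saving = 5.600 − 0.7016 = 4.898 kW.

4.90 kW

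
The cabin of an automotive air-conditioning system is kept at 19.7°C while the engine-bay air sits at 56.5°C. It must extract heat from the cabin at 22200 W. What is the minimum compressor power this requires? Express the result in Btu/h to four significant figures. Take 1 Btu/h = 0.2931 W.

9518 Btu/h

In absolute terms T_C = 292.85 K and T_H = 329.65 K, so ΔT = 36.80 K.
COP_Carnot = T_C/ΔT = 292.85/36.80 = 7.958.
Ẇ_min = Q̇/COP_Carnot = 22200/7.958 = 2790 W = 9518 Btu/h.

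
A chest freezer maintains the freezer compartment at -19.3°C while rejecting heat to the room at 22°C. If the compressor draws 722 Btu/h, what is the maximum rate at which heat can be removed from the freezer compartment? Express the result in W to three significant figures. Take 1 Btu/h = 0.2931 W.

In absolute terms T_C = 253.85 K and T_H = 295.15 K, so ΔT = 41.30 K.
COP_Carnot = T_C/ΔT = 253.85/41.30 = 6.146.
Q̇_max = COP_Carnot × Ẇ = 6.146 × 722.0 Btu/h = 4438 Btu/h = 1301 W.

1300 W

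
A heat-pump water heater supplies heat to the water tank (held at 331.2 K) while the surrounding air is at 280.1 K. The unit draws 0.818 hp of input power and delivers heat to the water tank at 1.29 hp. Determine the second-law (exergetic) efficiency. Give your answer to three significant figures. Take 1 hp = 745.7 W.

COP_actual = Q̇_H/Ẇ = 1.290/0.8180 = 1.577.
The reservoir spacing is ΔT = 331.2 − 280.1 = 51.10 K.
COP_Carnot = T_H/ΔT = 331.20/51.10 = 6.481.
η_II = COP_actual/COP_Carnot = 1.577/6.481 = 0.2433.

0.243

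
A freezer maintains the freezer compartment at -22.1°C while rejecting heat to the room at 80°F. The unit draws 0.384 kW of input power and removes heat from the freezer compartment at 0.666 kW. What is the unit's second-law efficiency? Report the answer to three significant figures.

0.337

COP_actual = Q̇_C/Ẇ = 0.6660/0.3840 = 1.734.
In absolute terms T_C = 251.05 K and T_H = 299.82 K, so ΔT = 48.77 K.
COP_Carnot = T_C/ΔT = 251.05/48.77 = 5.148.
η_II = COP_actual/COP_Carnot = 1.734/5.148 = 0.3369.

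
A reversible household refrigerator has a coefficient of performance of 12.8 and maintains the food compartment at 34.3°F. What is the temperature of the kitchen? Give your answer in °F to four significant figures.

72.89 °F

COP_R = T_C/(T_H − T_C) gives T_H − T_C = T_C/COP.
With T_C = 274.43 K, T_H = 274.43 × (1 + 1/12.8) = 295.87 K.
Converting, 295.87 K = 72.89°F.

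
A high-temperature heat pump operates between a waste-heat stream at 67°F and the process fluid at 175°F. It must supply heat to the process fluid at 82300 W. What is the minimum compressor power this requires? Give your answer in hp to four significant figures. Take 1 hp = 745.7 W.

18.78 hp

In absolute terms T_C = 292.59 K and T_H = 352.59 K, so ΔT = 60.00 K.
COP_Carnot = T_H/ΔT = 352.59/60.00 = 5.877.
Ẇ_min = Q̇/COP_Carnot = 82300/5.877 = 14000 W = 18.78 hp.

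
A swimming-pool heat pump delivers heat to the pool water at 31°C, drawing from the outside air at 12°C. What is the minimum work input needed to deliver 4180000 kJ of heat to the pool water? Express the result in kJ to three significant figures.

261000 kJ

In absolute terms T_C = 285.15 K and T_H = 304.15 K, so ΔT = 19.00 K.
The reversible limit is COP_HP = T_H/ΔT = 16.01, so W_min = Q_H/COP = Q_H·ΔT/T_H.
W_min = 4180000 × 19.00/304.15 = 261100 kJ.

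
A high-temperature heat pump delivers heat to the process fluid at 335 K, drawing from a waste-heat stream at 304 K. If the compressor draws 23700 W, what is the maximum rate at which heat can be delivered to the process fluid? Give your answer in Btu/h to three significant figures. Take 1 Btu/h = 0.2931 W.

The reservoir spacing is ΔT = 335 − 304 = 31.00 K.
COP_Carnot = T_H/ΔT = 335.00/31.00 = 10.81.
Q̇_max = COP_Carnot × Ẇ = 10.81 × 23700 W = 256100 W = 873800 Btu/h.

874000 Btu/h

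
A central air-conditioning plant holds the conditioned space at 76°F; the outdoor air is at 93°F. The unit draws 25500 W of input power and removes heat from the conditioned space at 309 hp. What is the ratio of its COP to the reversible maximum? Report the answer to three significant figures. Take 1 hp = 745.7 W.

Converting, Q̇_C = 309.0 hp = 230400 W, so COP_actual = Q̇_C/Ẇ = 230400/25500 = 9.036.
In absolute terms T_C = 297.59 K and T_H = 307.04 K, so ΔT = 9.444 K.
COP_Carnot = T_C/ΔT = 297.59/9.444 = 31.51.
η_II = COP_actual/COP_Carnot = 9.036/31.51 = 0.2868.

0.287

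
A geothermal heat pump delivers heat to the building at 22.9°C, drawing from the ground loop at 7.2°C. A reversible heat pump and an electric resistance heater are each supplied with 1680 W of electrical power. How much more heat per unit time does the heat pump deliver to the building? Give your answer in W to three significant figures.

30000 W

In absolute terms T_C = 280.35 K and T_H = 296.05 K, so ΔT = 15.70 K.
COP_Carnot = T_H/ΔT = 296.05/15.70 = 18.86.
The heat pump delivers Q̇_H = COP × Ẇ = 31680 W; the resistance heater delivers Ẇ = 1680 W.
Extra = (COP − 1)·Ẇ = 30000 W.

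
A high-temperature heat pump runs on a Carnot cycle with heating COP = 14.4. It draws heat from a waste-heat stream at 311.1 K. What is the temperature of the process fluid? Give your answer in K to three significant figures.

COP_HP = T_H/(T_H − T_C) rearranges to T_H = COP·T_C/(COP − 1).
With T_C = 311.10 K, T_H = 14.4 × 311.10/13.40 = 334.32 K.

334 K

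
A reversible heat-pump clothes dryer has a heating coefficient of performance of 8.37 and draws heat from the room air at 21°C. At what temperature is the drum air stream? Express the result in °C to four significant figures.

COP_HP = T_H/(T_H − T_C) rearranges to T_H = COP·T_C/(COP − 1).
With T_C = 294.15 K, T_H = 8.37 × 294.15/7.370 = 334.06 K.
Converting, 334.06 K = 60.91°C.

60.91 °C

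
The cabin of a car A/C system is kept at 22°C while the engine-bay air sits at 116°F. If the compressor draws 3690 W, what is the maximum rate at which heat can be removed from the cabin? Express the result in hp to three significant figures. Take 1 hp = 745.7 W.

59.2 hp

In absolute terms T_C = 295.15 K and T_H = 319.82 K, so ΔT = 24.67 K.
COP_Carnot = T_C/ΔT = 295.15/24.67 = 11.97.
Q̇_max = COP_Carnot × Ẇ = 11.97 × 3690 W = 44150 W = 59.21 hp.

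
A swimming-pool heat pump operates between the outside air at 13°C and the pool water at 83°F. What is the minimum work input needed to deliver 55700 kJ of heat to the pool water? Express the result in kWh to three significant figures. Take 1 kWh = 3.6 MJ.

In absolute terms T_C = 286.15 K and T_H = 301.48 K, so ΔT = 15.33 K.
The reversible limit is COP_HP = T_H/ΔT = 19.66, so W_min = Q_H/COP = Q_H·ΔT/T_H.
W_min = 55700 × 15.33/301.48 = 2833 kJ = 0.7869 kWh.

0.787 kWh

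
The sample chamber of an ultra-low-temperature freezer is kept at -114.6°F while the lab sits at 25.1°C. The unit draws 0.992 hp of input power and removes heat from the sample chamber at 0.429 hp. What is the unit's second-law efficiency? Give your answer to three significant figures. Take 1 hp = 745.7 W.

0.240

COP_actual = Q̇_C/Ẇ = 0.4290/0.9920 = 0.4325.
In absolute terms T_C = 191.71 K and T_H = 298.25 K, so ΔT = 106.5 K.
COP_Carnot = T_C/ΔT = 191.71/106.5 = 1.799.
η_II = COP_actual/COP_Carnot = 0.4325/1.799 = 0.2403.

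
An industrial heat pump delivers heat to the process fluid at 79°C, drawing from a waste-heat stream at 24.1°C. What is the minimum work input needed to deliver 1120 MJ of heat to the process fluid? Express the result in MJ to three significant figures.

175 MJ

In absolute terms T_C = 297.25 K and T_H = 352.15 K, so ΔT = 54.90 K.
The reversible limit is COP_HP = T_H/ΔT = 6.414, so W_min = Q_H/COP = Q_H·ΔT/T_H.
W_min = 1120 × 54.90/352.15 = 174.6 MJ.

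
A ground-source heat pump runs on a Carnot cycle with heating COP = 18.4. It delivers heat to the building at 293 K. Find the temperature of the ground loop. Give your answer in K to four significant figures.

277.1 K

COP_HP = T_H/(T_H − T_C) gives T_H − T_C = T_H/COP.
With T_H = 293.00 K, T_C = 293.00 × (1 − 1/18.4) = 277.08 K.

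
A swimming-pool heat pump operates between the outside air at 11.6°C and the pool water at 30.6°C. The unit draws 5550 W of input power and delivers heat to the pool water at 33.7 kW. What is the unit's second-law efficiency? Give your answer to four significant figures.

Converting, Q̇_H = 33.70 kW = 33700 W, so COP_actual = Q̇_H/Ẇ = 33700/5550 = 6.072.
In absolute terms T_C = 284.75 K and T_H = 303.75 K, so ΔT = 19.00 K.
COP_Carnot = T_H/ΔT = 303.75/19.00 = 15.99.
η_II = COP_actual/COP_Carnot = 6.072/15.99 = 0.3798.

0.3798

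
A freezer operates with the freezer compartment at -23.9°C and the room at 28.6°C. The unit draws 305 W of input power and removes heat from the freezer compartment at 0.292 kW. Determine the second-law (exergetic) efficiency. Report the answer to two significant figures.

0.20

Converting, Q̇_C = 0.2920 kW = 292.0 W, so COP_actual = Q̇_C/Ẇ = 292.0/305.0 = 0.9574.
In absolute terms T_C = 249.25 K and T_H = 301.75 K, so ΔT = 52.50 K.
COP_Carnot = T_C/ΔT = 249.25/52.50 = 4.748.
η_II = COP_actual/COP_Carnot = 0.9574/4.748 = 0.2017.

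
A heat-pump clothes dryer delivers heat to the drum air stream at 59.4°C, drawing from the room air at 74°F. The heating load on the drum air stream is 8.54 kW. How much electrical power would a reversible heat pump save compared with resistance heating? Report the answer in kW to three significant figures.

7.61 kW

In absolute terms T_C = 296.48 K and T_H = 332.55 K, so ΔT = 36.07 K.
COP_Carnot = T_H/ΔT = 332.55/36.07 = 9.220.
Resistance heating needs Ẇ_res = Q̇_H = 8.540 kW; the reversible heat pump needs only Ẇ_hp = Q̇_H/COP = 0.9262 kW.
Saving = 8.540 − 0.9262 = 7.614 kW.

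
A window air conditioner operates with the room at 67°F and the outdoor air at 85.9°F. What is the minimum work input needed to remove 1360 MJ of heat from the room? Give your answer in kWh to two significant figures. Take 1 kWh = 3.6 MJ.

14 kWh

In absolute terms T_C = 292.59 K and T_H = 303.09 K, so ΔT = 10.50 K.
The reversible limit is COP_R = T_C/ΔT = 27.87, so W_min = Q_C/COP = Q_C·ΔT/T_C.
W_min = 1360 × 10.50/292.59 = 48.80 MJ = 13.56 kWh.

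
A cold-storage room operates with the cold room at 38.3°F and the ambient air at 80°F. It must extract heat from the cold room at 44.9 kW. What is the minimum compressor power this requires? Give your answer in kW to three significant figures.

3.76 kW

In absolute terms T_C = 276.65 K and T_H = 299.82 K, so ΔT = 23.17 K.
COP_Carnot = T_C/ΔT = 276.65/23.17 = 11.94.
Ẇ_min = Q̇/COP_Carnot = 44.90/11.94 = 3.760 kW.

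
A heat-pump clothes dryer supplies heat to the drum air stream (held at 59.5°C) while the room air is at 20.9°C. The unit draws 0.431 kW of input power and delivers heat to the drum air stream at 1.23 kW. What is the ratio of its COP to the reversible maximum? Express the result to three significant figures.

COP_actual = Q̇_H/Ẇ = 1.230/0.4310 = 2.854.
In absolute terms T_C = 294.05 K and T_H = 332.65 K, so ΔT = 38.60 K.
COP_Carnot = T_H/ΔT = 332.65/38.60 = 8.618.
η_II = COP_actual/COP_Carnot = 2.854/8.618 = 0.3312.

0.331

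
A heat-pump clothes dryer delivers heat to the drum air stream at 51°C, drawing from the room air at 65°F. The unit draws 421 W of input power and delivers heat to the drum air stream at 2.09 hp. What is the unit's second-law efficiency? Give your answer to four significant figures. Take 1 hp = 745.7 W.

Converting, Q̇_H = 2.090 hp = 1559 W, so COP_actual = Q̇_H/Ẇ = 1559/421.0 = 3.702.
In absolute terms T_C = 291.48 K and T_H = 324.15 K, so ΔT = 32.67 K.
COP_Carnot = T_H/ΔT = 324.15/32.67 = 9.923.
η_II = COP_actual/COP_Carnot = 3.702/9.923 = 0.3731.

0.3731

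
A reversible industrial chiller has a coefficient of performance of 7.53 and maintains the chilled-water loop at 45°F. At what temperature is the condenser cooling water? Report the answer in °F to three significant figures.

COP_R = T_C/(T_H − T_C) gives T_H − T_C = T_C/COP.
With T_C = 280.37 K, T_H = 280.37 × (1 + 1/7.53) = 317.61 K.
Converting, 317.61 K = 112.02°F.

112 °F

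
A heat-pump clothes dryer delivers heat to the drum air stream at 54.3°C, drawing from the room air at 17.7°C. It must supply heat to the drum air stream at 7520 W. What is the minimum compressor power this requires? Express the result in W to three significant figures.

In absolute terms T_C = 290.85 K and T_H = 327.45 K, so ΔT = 36.60 K.
COP_Carnot = T_H/ΔT = 327.45/36.60 = 8.947.
Ẇ_min = Q̇/COP_Carnot = 7520/8.947 = 840.5 W.

841 W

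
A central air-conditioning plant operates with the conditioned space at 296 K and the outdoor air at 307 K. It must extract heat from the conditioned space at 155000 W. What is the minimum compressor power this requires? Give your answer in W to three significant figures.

The reservoir spacing is ΔT = 307 − 296 = 11.00 K.
COP_Carnot = T_C/ΔT = 296.00/11.00 = 26.91.
Ẇ_min = Q̇/COP_Carnot = 155000/26.91 = 5760 W.

5760 W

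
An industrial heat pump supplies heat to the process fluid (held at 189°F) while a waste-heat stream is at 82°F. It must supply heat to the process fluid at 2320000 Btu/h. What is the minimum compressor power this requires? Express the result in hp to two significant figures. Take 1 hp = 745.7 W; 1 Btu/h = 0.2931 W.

In absolute terms T_C = 300.93 K and T_H = 360.37 K, so ΔT = 59.44 K.
COP_Carnot = T_H/ΔT = 360.37/59.44 = 6.062.
Ẇ_min = Q̇/COP_Carnot = 2320000/6.062 = 382700 Btu/h = 150.4 hp.

150 hp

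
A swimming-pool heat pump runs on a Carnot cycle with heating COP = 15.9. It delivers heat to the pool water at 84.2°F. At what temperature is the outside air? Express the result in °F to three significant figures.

50.0 °F

COP_HP = T_H/(T_H − T_C) gives T_H − T_C = T_H/COP.
With T_H = 302.15 K, T_C = 302.15 × (1 − 1/15.9) = 283.15 K.
Converting, 283.15 K = 49.99°F.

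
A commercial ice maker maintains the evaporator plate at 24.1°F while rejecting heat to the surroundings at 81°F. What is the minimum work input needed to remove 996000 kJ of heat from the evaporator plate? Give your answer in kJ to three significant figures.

117000 kJ

In absolute terms T_C = 268.76 K and T_H = 300.37 K, so ΔT = 31.61 K.
The reversible limit is COP_R = T_C/ΔT = 8.502, so W_min = Q_C/COP = Q_C·ΔT/T_C.
W_min = 996000 × 31.61/268.76 = 117100 kJ.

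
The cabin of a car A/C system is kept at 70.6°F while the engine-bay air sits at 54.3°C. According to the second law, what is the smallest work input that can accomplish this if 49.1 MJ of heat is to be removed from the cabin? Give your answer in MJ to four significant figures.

5.476 MJ

In absolute terms T_C = 294.59 K and T_H = 327.45 K, so ΔT = 32.86 K.
The reversible limit is COP_R = T_C/ΔT = 8.966, so W_min = Q_C/COP = Q_C·ΔT/T_C.
W_min = 49.10 × 32.86/294.59 = 5.476 MJ.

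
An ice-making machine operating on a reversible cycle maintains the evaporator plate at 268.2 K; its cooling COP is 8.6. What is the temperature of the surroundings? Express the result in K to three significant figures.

COP_R = T_C/(T_H − T_C) gives T_H − T_C = T_C/COP.
With T_C = 268.20 K, T_H = 268.20 × (1 + 1/8.6) = 299.39 K.

299 K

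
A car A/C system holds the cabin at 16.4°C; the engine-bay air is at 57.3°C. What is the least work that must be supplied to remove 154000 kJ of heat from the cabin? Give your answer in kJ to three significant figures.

In absolute terms T_C = 289.55 K and T_H = 330.45 K, so ΔT = 40.90 K.
The reversible limit is COP_R = T_C/ΔT = 7.079, so W_min = Q_C/COP = Q_C·ΔT/T_C.
W_min = 154000 × 40.90/289.55 = 21750 kJ.

21800 kJ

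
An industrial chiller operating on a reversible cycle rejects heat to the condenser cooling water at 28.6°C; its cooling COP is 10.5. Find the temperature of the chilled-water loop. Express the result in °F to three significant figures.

For a Carnot refrigerator COP_R = T_C/(T_H − T_C), so T_C = COP·T_H/(1 + COP).
With T_H = 301.75 K, T_C = 10.5 × 301.75/11.50 = 275.51 K.
Converting, 275.51 K = 36.25°F.

36.2 °F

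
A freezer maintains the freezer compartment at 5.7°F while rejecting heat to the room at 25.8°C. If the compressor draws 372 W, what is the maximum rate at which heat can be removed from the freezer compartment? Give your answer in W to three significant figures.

2380 W

In absolute terms T_C = 258.54 K and T_H = 298.95 K, so ΔT = 40.41 K.
COP_Carnot = T_C/ΔT = 258.54/40.41 = 6.398.
Q̇_max = COP_Carnot × Ẇ = 6.398 × 372.0 W = 2380 W.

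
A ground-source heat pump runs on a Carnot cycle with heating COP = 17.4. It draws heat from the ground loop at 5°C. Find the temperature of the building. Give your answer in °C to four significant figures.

COP_HP = T_H/(T_H − T_C) rearranges to T_H = COP·T_C/(COP − 1).
With T_C = 278.15 K, T_H = 17.4 × 278.15/16.40 = 295.11 K.
Converting, 295.11 K = 21.96°C.

21.96 °C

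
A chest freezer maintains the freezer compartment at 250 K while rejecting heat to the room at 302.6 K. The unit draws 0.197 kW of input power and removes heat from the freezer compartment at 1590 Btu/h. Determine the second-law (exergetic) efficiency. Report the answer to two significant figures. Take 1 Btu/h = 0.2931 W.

0.50

Converting, Q̇_C = 1590 Btu/h = 0.4660 kW, so COP_actual = Q̇_C/Ẇ = 0.4660/0.1970 = 2.366.
The reservoir spacing is ΔT = 302.6 − 250 = 52.60 K.
COP_Carnot = T_C/ΔT = 250.00/52.60 = 4.753.
η_II = COP_actual/COP_Carnot = 2.366/4.753 = 0.4977.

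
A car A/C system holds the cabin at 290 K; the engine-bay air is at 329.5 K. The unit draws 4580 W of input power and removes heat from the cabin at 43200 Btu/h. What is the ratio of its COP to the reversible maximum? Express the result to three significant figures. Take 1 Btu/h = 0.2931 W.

0.377

Converting, Q̇_C = 43200 Btu/h = 12660 W, so COP_actual = Q̇_C/Ẇ = 12660/4580 = 2.765.
The reservoir spacing is ΔT = 329.5 − 290 = 39.50 K.
COP_Carnot = T_C/ΔT = 290.00/39.50 = 7.342.
η_II = COP_actual/COP_Carnot = 2.765/7.342 = 0.3766.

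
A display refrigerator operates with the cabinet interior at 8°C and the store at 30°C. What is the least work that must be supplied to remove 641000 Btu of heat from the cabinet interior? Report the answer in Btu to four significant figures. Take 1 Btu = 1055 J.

50160 Btu

In absolute terms T_C = 281.15 K and T_H = 303.15 K, so ΔT = 22.00 K.
The reversible limit is COP_R = T_C/ΔT = 12.78, so W_min = Q_C/COP = Q_C·ΔT/T_C.
W_min = 641000 × 22.00/281.15 = 50160 Btu.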